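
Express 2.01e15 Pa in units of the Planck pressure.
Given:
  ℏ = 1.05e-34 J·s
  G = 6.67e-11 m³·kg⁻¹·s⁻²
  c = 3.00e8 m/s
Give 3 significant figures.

4.29e-99

Planck pressure: p_P = c⁷/(ℏG²) = 4.68e113 Pa.
2.01e15 / 4.68e113 = 4.29e-99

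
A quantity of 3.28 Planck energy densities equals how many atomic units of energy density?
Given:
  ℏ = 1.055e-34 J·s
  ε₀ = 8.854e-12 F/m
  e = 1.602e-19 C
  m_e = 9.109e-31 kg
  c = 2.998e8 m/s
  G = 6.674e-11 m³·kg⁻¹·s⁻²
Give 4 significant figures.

5.187e100

Planck energy density: u_P = c⁷/(ℏG²) = 4.632e113 J/m³
atomic unit of energy density: u_au = E_h/a₀³ = m_e⁴e¹⁰/((4πε₀)⁵ℏ⁸) = 2.929e13 J/m³
3.28 × 4.632e113 / 2.929e13 = 5.187e100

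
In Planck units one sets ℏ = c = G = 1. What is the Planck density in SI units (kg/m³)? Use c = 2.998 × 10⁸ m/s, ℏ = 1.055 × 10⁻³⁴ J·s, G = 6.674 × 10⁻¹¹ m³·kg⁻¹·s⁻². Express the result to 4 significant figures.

ρ_P = c⁵/(ℏG²)
  = 2.422 × 10⁴² / 4.699 × 10⁻⁵⁵
  = 5.154 × 10⁹⁶ kg/m³

5.154 × 10⁹⁶ kg/m³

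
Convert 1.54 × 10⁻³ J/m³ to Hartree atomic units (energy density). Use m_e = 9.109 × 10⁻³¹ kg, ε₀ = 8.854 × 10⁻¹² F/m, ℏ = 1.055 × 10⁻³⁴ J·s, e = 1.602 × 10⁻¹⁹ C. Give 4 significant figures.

atomic unit of energy density: u_au = E_h/a₀³ = m_e⁴e¹⁰/((4πε₀)⁵ℏ⁸) = 2.929 × 10¹³ J/m³.
1.54 × 10⁻³ / 2.929 × 10¹³ = 5.258 × 10⁻¹⁷

5.258 × 10⁻¹⁷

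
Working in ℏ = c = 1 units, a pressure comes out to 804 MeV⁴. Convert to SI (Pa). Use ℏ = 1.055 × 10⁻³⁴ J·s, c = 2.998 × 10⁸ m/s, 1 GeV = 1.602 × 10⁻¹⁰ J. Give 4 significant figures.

Pressure is [E]/[L]³ = [E]⁴/(ℏc)³.
1 GeV⁴ → 1/(ℏc)³ × (1 GeV in J)⁴ = 2.082 × 10³⁷ Pa.
Convert the energy scale: 804 MeV⁴ = 8.04 × 10⁻¹⁰ GeV⁴.
Result: 8.04 × 10⁻¹⁰ × 2.082 × 10³⁷ = 1.674 × 10²⁸ Pa.

1.674 × 10²⁸ Pa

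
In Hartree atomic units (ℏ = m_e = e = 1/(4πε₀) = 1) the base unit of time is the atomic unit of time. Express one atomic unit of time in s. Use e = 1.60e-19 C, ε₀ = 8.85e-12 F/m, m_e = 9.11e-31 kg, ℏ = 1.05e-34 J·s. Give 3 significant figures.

2.40e-17 s

τ_au = (4πε₀)²ℏ³/(m_e e⁴)
E_h = 4.38e-18 J
ℏ/E_h = 2.40e-17 s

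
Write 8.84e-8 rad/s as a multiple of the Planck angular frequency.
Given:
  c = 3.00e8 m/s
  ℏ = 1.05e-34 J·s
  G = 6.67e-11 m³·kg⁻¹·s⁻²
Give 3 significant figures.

Planck angular frequency: ω_P = √(c⁵/(ℏG)) = 1.86e43 rad/s.
8.84e-8 / 1.86e43 = 4.75e-51

4.75e-51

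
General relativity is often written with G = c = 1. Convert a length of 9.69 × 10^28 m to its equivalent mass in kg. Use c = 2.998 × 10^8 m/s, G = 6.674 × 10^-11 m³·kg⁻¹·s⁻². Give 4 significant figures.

1.305 × 10^56 kg

Length → mass via c²/G.
9.69 × 10^28 m × (c²/G) = 1.305 × 10^56 kg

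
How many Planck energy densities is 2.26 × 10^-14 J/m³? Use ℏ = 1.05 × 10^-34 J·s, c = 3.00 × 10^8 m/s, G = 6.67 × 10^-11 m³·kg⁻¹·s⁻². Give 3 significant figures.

4.83 × 10^-128

Planck energy density: u_P = c⁷/(ℏG²) = 4.68 × 10^113 J/m³.
2.26 × 10^-14 / 4.68 × 10^113 = 4.83 × 10^-128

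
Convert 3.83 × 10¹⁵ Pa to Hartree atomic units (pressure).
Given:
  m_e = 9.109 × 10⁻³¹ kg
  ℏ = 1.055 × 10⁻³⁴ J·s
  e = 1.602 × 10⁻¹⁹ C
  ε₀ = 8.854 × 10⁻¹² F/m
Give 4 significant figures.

atomic unit of pressure: P_au = E_h/a₀³ = m_e⁴e¹⁰/((4πε₀)⁵ℏ⁸) = 2.929 × 10¹³ Pa.
3.83 × 10¹⁵ / 2.929 × 10¹³ = 130.8

130.8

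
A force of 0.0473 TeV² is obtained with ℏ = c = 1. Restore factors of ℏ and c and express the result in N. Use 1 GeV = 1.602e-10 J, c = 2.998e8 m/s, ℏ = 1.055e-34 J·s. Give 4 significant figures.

Force is [E]/[L] = [E]²/(ℏc); restore (ℏc)⁻¹.
1 GeV² → 1/(ℏc) × (1 GeV in J)² = 8.114e5 N.
Convert the energy scale: 0.0473 TeV² = 4.73e4 GeV².
Result: 4.73e4 × 8.114e5 = 3.838e10 N.

3.838e10 N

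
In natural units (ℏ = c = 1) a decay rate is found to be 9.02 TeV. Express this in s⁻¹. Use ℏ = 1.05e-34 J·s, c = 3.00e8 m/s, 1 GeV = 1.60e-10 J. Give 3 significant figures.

1.37e28 s⁻¹

A rate is [E]/ℏ; divide by ℏ.
1 GeV → 1/ℏ × (1 GeV in J) = 1.52e24 s⁻¹.
Convert the energy scale: 9.02 TeV = 9.02e3 GeV.
Result: 9.02e3 × 1.52e24 = 1.37e28 s⁻¹.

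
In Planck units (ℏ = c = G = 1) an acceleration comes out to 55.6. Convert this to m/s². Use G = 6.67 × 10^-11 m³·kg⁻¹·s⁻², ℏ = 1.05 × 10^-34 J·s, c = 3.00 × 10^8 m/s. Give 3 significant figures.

3.11 × 10^53 m/s²

One Planck acceleration: a_P = √(c⁷/(ℏG)) = 5.59 × 10^51 m/s².
55.6 × 5.59 × 10^51 m/s² = 3.11 × 10^53 m/s²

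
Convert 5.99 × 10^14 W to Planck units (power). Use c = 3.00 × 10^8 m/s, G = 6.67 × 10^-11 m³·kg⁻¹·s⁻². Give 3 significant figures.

Planck power: P_P = c⁵/G = 3.64 × 10^52 W.
5.99 × 10^14 / 3.64 × 10^52 = 1.64 × 10^-38

1.64 × 10^-38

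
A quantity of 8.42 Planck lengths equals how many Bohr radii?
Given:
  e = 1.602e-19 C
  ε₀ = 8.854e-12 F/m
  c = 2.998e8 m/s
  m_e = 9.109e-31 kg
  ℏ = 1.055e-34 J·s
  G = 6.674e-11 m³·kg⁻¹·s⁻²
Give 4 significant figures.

Planck length: ℓ_P = √(ℏG/c³) = 1.616e-35 m
Bohr radius: a₀ = 4πε₀ℏ²/(m_e e²) = 5.297e-11 m
8.42 × 1.616e-35 / 5.297e-11 = 2.569e-24

2.569e-24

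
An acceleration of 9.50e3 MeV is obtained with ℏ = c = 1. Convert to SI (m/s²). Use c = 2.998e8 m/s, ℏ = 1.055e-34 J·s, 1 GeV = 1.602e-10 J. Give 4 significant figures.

4.325e33 m/s²

Acceleration is [L]/[T]² = c·[E]/ℏ.
1 GeV → c/ℏ × (1 GeV in J) = 4.552e32 m/s².
Convert the energy scale: 9.50e3 MeV = 9.50 GeV.
Result: 9.50 × 4.552e32 = 4.325e33 m/s².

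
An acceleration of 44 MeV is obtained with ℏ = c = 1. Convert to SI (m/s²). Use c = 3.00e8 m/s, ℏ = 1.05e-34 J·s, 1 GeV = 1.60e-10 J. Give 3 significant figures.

2.01e31 m/s²

Acceleration is [L]/[T]² = c·[E]/ℏ.
1 GeV → c/ℏ × (1 GeV in J) = 4.57e32 m/s².
Convert the energy scale: 44 MeV = 0.0440 GeV.
Result: 0.0440 × 4.57e32 = 2.01e31 m/s².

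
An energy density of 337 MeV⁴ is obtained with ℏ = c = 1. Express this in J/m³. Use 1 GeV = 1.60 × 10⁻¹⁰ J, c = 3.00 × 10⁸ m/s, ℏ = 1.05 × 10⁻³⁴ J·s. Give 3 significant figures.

7.07 × 10²⁷ J/m³

[E]/[L]³ = [E]⁴/(ℏc)³; restore (ℏc)⁻³.
1 GeV⁴ → 1/(ℏc)³ × (1 GeV in J)⁴ = 2.10 × 10³⁷ J/m³.
Convert the energy scale: 337 MeV⁴ = 3.37 × 10⁻¹⁰ GeV⁴.
Result: 3.37 × 10⁻¹⁰ × 2.10 × 10³⁷ = 7.07 × 10²⁷ J/m³.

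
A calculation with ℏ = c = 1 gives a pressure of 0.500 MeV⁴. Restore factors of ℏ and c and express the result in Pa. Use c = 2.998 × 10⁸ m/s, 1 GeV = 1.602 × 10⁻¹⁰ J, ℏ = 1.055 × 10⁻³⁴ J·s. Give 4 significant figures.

Pressure is [E]/[L]³ = [E]⁴/(ℏc)³.
1 GeV⁴ → 1/(ℏc)³ × (1 GeV in J)⁴ = 2.082 × 10³⁷ Pa.
Convert the energy scale: 0.500 MeV⁴ = 5.00 × 10⁻¹³ GeV⁴.
Result: 5.00 × 10⁻¹³ × 2.082 × 10³⁷ = 1.041 × 10²⁵ Pa.

1.041 × 10²⁵ Pa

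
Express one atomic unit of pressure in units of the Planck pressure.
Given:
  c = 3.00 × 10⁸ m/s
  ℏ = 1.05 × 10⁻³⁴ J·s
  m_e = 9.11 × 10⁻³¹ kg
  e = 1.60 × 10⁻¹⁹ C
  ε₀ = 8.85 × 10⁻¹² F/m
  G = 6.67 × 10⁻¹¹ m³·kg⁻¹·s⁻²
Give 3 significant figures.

atomic unit of pressure: P_au = E_h/a₀³ = m_e⁴e¹⁰/((4πε₀)⁵ℏ⁸) = 3.01 × 10¹³ Pa
Planck pressure: p_P = c⁷/(ℏG²) = 4.68 × 10¹¹³ Pa
ratio = 3.01 × 10¹³ / 4.68 × 10¹¹³ = 6.44 × 10⁻¹⁰¹

6.44 × 10⁻¹⁰¹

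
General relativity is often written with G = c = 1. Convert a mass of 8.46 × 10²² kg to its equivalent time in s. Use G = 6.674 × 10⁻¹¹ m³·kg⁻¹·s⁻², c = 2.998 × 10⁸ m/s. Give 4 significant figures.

Mass → time via G/c³.
8.46 × 10²² kg × (G/c³) = 2.095 × 10⁻¹³ s

2.095 × 10⁻¹³ s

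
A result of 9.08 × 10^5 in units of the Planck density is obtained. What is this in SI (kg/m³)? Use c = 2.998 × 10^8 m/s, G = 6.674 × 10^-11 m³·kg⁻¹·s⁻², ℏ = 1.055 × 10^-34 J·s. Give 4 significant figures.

4.680 × 10^102 kg/m³

One Planck density: ρ_P = c⁵/(ℏG²) = 5.154 × 10^96 kg/m³.
9.08 × 10^5 × 5.154 × 10^96 kg/m³ = 4.680 × 10^102 kg/m³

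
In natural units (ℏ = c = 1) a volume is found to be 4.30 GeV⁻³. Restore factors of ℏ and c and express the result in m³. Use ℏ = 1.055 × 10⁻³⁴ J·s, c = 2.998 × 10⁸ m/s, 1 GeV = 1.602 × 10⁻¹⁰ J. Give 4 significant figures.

3.309 × 10⁻⁴⁷ m³

Volume is [L]³ = [E]⁻³·(ℏc)³.
1 GeV⁻³ → (ℏc)³ × (1 GeV in J)⁻³ = 7.696 × 10⁻⁴⁸ m³.
Result: 4.30 × 7.696 × 10⁻⁴⁸ = 3.309 × 10⁻⁴⁷ m³.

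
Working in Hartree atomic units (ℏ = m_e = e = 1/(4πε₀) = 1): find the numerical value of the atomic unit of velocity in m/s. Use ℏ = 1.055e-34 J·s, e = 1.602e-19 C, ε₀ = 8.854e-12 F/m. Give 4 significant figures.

2.186e6 m/s

The unique combination of the constants set to 1 with dimensions of velocity is v_au = e²/(4πε₀ℏ).
  = 2.566e-38 / 1.174e-44
  = 2.186e6 m/s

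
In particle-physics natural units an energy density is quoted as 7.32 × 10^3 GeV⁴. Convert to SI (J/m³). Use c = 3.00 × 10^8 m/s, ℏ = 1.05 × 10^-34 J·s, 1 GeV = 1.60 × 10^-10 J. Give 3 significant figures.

1.53 × 10^41 J/m³

[E]/[L]³ = [E]⁴/(ℏc)³; restore (ℏc)⁻³.
1 GeV⁴ → 1/(ℏc)³ × (1 GeV in J)⁴ = 2.10 × 10^37 J/m³.
Result: 7.32 × 10^3 × 2.10 × 10^37 = 1.53 × 10^41 J/m³.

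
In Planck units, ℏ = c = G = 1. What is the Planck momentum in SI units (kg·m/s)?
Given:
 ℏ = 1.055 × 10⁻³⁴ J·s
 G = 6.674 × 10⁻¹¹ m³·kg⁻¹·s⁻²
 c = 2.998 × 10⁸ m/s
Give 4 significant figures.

6.527 kg·m/s

The unique combination of the constants set to 1 with dimensions of momentum is p_P = √(ℏc³/G).
  = √(42.60)
  = 6.527 kg·m/s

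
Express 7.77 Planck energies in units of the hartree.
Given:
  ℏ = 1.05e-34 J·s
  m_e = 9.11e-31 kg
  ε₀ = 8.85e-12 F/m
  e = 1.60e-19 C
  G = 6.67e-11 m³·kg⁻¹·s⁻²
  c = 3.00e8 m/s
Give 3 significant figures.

Planck energy: E_P = √(ℏc⁵/G) = 1.96e9 J
hartree: E_h = m_e e⁴/(4πε₀ℏ)² = 4.38e-18 J
7.77 × 1.96e9 / 4.38e-18 = 3.47e27

3.47e27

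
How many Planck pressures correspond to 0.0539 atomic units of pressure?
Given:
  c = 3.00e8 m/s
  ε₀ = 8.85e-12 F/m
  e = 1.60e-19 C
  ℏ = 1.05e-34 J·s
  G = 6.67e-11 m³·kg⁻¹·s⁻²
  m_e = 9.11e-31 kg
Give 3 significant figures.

3.47e-102

atomic unit of pressure: P_au = E_h/a₀³ = m_e⁴e¹⁰/((4πε₀)⁵ℏ⁸) = 3.01e13 Pa
Planck pressure: p_P = c⁷/(ℏG²) = 4.68e113 Pa
0.0539 × 3.01e13 / 4.68e113 = 3.47e-102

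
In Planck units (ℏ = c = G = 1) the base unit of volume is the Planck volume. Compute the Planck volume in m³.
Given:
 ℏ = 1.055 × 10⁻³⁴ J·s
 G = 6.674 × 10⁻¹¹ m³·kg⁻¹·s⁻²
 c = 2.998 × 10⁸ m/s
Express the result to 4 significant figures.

4.224 × 10⁻¹⁰⁵ m³

V_P = (ℏG/c³)^(3/2)
  = √(1.784 × 10⁻²⁰⁹)
  = 4.224 × 10⁻¹⁰⁵ m³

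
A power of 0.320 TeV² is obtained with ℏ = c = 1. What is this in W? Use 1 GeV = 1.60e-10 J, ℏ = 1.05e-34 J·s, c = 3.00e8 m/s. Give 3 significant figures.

7.80e19 W

Power is [E]/[T] = [E]²/ℏ.
1 GeV² → 1/ℏ × (1 GeV in J)² = 2.44e14 W.
Convert the energy scale: 0.320 TeV² = 3.20e5 GeV².
Result: 3.20e5 × 2.44e14 = 7.80e19 W.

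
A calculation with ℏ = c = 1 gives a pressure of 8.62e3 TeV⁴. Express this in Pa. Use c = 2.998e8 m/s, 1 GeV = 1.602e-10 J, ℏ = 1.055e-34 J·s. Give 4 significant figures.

Pressure is [E]/[L]³ = [E]⁴/(ℏc)³.
1 GeV⁴ → 1/(ℏc)³ × (1 GeV in J)⁴ = 2.082e37 Pa.
Convert the energy scale: 8.62e3 TeV⁴ = 8.62e15 GeV⁴.
Result: 8.62e15 × 2.082e37 = 1.794e53 Pa.

1.794e53 Pa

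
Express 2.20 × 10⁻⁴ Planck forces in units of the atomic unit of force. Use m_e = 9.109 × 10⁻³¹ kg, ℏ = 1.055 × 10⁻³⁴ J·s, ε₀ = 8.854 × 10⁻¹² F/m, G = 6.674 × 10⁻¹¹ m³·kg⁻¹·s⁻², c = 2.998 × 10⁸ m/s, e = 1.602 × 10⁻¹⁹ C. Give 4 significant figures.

Planck force: F_P = c⁴/G = 1.210 × 10⁴⁴ N
atomic unit of force: F_au = E_h/a₀ = m_e²e⁶/((4πε₀)³ℏ⁴) = 8.220 × 10⁻⁸ N
2.20 × 10⁻⁴ × 1.210 × 10⁴⁴ / 8.220 × 10⁻⁸ = 3.240 × 10⁴⁷

3.240 × 10⁴⁷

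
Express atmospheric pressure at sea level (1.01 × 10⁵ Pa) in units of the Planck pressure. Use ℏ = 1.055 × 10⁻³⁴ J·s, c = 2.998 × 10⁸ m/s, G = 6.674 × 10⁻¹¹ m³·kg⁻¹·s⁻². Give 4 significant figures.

Planck pressure: p_P = c⁷/(ℏG²) = 4.632 × 10¹¹³ Pa.
1.01 × 10⁵ / 4.632 × 10¹¹³ = 2.180 × 10⁻¹⁰⁹

2.180 × 10⁻¹⁰⁹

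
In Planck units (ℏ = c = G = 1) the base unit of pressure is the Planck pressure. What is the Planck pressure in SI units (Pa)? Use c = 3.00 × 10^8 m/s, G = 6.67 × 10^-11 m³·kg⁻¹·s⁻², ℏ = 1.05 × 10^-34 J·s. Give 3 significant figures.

4.68 × 10^113 Pa

p_P = c⁷/(ℏG²)
  = 2.19 × 10^59 / 4.67 × 10^-55
  = 4.68 × 10^113 Pa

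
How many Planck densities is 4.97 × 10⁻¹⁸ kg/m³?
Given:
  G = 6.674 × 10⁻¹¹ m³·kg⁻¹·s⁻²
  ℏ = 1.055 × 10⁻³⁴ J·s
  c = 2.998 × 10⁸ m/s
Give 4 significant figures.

9.643 × 10⁻¹¹⁵

Planck density: ρ_P = c⁵/(ℏG²) = 5.154 × 10⁹⁶ kg/m³.
4.97 × 10⁻¹⁸ / 5.154 × 10⁹⁶ = 9.643 × 10⁻¹¹⁵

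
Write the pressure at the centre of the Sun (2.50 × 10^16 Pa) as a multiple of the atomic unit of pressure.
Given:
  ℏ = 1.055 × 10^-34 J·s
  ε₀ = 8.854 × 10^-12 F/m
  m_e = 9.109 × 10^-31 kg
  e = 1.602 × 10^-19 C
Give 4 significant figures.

853.5

atomic unit of pressure: P_au = E_h/a₀³ = m_e⁴e¹⁰/((4πε₀)⁵ℏ⁸) = 2.929 × 10^13 Pa.
2.50 × 10^16 / 2.929 × 10^13 = 853.5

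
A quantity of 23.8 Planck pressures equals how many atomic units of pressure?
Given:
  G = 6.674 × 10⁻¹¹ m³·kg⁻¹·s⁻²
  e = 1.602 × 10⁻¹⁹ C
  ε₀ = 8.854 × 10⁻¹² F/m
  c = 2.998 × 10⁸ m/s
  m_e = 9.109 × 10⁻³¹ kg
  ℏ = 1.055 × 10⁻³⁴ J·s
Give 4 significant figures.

Planck pressure: p_P = c⁷/(ℏG²) = 4.632 × 10¹¹³ Pa
atomic unit of pressure: P_au = E_h/a₀³ = m_e⁴e¹⁰/((4πε₀)⁵ℏ⁸) = 2.929 × 10¹³ Pa
23.8 × 4.632 × 10¹¹³ / 2.929 × 10¹³ = 3.764 × 10¹⁰¹

3.764 × 10¹⁰¹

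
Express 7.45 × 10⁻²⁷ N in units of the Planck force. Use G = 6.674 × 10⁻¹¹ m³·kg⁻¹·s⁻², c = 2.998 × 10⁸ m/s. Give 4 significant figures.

6.155 × 10⁻⁷¹

Planck force: F_P = c⁴/G = 1.210 × 10⁴⁴ N.
7.45 × 10⁻²⁷ / 1.210 × 10⁴⁴ = 6.155 × 10⁻⁷¹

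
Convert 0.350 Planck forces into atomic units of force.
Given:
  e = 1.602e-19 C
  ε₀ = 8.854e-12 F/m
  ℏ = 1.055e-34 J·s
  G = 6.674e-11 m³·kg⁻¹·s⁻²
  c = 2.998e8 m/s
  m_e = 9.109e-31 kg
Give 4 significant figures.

5.154e50

Planck force: F_P = c⁴/G = 1.210e44 N
atomic unit of force: F_au = E_h/a₀ = m_e²e⁶/((4πε₀)³ℏ⁴) = 8.220e-8 N
0.350 × 1.210e44 / 8.220e-8 = 5.154e50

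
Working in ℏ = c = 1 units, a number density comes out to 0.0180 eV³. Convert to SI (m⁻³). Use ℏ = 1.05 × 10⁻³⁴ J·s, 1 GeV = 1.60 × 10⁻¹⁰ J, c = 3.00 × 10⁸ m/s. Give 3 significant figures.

Number density is [L]⁻³ = [E]³/(ℏc)³.
1 GeV³ → 1/(ℏc)³ × (1 GeV in J)³ = 1.31 × 10⁴⁷ m⁻³.
Convert the energy scale: 0.0180 eV³ = 1.80 × 10⁻²⁹ GeV³.
Result: 1.80 × 10⁻²⁹ × 1.31 × 10⁴⁷ = 2.36 × 10¹⁸ m⁻³.

2.36 × 10¹⁸ m⁻³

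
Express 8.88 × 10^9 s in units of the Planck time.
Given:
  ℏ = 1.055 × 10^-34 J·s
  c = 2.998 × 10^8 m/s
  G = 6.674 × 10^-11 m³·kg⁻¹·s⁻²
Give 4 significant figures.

1.647 × 10^53

Planck time: t_P = √(ℏG/c⁵) = 5.392 × 10^-44 s.
8.88 × 10^9 / 5.392 × 10^-44 = 1.647 × 10^53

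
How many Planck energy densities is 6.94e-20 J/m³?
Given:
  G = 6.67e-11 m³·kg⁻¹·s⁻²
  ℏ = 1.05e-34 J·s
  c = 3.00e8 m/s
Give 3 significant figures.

1.48e-133

Planck energy density: u_P = c⁷/(ℏG²) = 4.68e113 J/m³.
6.94e-20 / 4.68e113 = 1.48e-133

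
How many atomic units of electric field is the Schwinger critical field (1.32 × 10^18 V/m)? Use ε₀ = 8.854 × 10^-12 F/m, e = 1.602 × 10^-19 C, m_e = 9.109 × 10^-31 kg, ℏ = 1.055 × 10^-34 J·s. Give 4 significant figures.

2.573 × 10^6

atomic unit of electric field: E_au = E_h/(e a₀) = m_e²e⁵/((4πε₀)³ℏ⁴) = 5.131 × 10^11 V/m.
1.32 × 10^18 / 5.131 × 10^11 = 2.573 × 10^6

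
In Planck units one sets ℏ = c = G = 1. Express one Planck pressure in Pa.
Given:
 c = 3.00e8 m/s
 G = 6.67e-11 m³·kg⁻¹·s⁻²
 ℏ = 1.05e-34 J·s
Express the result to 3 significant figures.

4.68e113 Pa

p_P = c⁷/(ℏG²)
  = 2.19e59 / 4.67e-55
  = 4.68e113 Pa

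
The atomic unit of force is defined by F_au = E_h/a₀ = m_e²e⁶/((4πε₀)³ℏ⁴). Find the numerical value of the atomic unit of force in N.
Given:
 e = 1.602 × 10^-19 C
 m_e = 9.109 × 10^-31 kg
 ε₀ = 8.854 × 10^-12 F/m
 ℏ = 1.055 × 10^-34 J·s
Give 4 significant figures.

8.220 × 10^-8 N

F_au = E_h/a₀ = m_e²e⁶/((4πε₀)³ℏ⁴)
E_h = 4.354 × 10^-18 J
a₀ = 5.297 × 10^-11 m
E_h/a₀ = 8.220 × 10^-8 N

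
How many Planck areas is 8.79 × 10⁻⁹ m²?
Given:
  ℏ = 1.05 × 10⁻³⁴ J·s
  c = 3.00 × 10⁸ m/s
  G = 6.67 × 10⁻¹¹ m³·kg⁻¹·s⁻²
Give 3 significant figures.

Planck area: A_P = ℏG/c³ = 2.59 × 10⁻⁷⁰ m².
8.79 × 10⁻⁹ / 2.59 × 10⁻⁷⁰ = 3.39 × 10⁶¹

3.39 × 10⁶¹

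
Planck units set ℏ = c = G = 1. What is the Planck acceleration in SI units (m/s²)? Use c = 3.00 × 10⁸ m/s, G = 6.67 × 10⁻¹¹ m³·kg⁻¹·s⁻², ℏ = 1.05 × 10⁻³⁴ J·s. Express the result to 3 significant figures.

5.59 × 10⁵¹ m/s²

Dimensional analysis gives a_P = √(c⁷/(ℏG)).
  = √(3.12 × 10¹⁰³)
  = 5.59 × 10⁵¹ m/s²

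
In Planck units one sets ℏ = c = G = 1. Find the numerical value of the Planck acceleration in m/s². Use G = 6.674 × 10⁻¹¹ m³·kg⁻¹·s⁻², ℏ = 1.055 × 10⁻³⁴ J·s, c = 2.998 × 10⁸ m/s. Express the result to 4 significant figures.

5.560 × 10⁵¹ m/s²

a_P = √(c⁷/(ℏG))
  = √(3.092 × 10¹⁰³)
  = 5.560 × 10⁵¹ m/s²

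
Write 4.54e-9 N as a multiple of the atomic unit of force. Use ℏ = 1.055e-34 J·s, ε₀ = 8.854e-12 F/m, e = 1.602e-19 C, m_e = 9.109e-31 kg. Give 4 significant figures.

atomic unit of force: F_au = E_h/a₀ = m_e²e⁶/((4πε₀)³ℏ⁴) = 8.220e-8 N.
4.54e-9 / 8.220e-8 = 0.05523

0.05523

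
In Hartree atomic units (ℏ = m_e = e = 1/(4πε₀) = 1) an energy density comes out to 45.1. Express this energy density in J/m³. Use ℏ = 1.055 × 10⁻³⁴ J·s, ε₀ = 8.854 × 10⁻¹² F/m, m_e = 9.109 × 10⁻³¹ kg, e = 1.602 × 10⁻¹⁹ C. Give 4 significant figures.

1.321 × 10¹⁵ J/m³

One atomic unit of energy density: u_au = E_h/a₀³ = m_e⁴e¹⁰/((4πε₀)⁵ℏ⁸) = 2.929 × 10¹³ J/m³.
45.1 × 2.929 × 10¹³ J/m³ = 1.321 × 10¹⁵ J/m³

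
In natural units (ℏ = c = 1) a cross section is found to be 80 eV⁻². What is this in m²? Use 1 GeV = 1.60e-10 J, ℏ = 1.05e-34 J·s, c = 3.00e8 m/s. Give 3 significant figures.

3.10e-12 m²

Area is [L]² = [E]⁻²·(ℏc)²; restore (ℏc)².
1 GeV⁻² → (ℏc)² × (1 GeV in J)⁻² = 3.88e-32 m².
Convert the energy scale: 80 eV⁻² = 8.00e19 GeV⁻².
Result: 8.00e19 × 3.88e-32 = 3.10e-12 m².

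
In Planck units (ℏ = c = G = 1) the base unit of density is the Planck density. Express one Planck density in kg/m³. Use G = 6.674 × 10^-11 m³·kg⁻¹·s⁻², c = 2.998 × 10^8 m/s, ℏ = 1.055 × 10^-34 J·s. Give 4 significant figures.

ρ_P = c⁵/(ℏG²)
  = 2.422 × 10^42 / 4.699 × 10^-55
  = 5.154 × 10^96 kg/m³

5.154 × 10^96 kg/m³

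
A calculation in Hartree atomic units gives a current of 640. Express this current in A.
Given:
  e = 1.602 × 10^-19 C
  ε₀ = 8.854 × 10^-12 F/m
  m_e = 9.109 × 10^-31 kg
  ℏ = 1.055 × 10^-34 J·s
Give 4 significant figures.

One atomic unit of electric current: I_au = e E_h/ℏ = m_e e⁵/((4πε₀)²ℏ³) = 6.612 × 10^-3 A.
640 × 6.612 × 10^-3 A = 4.232 A

4.232 A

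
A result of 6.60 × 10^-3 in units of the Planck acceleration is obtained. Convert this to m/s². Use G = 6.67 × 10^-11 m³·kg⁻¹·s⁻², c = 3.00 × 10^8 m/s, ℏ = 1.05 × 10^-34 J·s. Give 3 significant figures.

3.69 × 10^49 m/s²

One Planck acceleration: a_P = √(c⁷/(ℏG)) = 5.59 × 10^51 m/s².
6.60 × 10^-3 × 5.59 × 10^51 m/s² = 3.69 × 10^49 m/s²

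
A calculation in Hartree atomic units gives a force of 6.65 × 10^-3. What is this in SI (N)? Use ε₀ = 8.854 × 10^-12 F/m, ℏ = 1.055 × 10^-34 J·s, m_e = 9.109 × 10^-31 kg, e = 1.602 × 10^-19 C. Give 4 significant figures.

One atomic unit of force: F_au = E_h/a₀ = m_e²e⁶/((4πε₀)³ℏ⁴) = 8.220 × 10^-8 N.
6.65 × 10^-3 × 8.220 × 10^-8 N = 5.466 × 10^-10 N

5.466 × 10^-10 N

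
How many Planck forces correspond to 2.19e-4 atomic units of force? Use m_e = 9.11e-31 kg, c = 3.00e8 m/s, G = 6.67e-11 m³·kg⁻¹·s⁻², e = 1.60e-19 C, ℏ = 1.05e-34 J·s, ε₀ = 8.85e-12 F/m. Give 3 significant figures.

atomic unit of force: F_au = E_h/a₀ = m_e²e⁶/((4πε₀)³ℏ⁴) = 8.33e-8 N
Planck force: F_P = c⁴/G = 1.21e44 N
2.19e-4 × 8.33e-8 / 1.21e44 = 1.50e-55

1.50e-55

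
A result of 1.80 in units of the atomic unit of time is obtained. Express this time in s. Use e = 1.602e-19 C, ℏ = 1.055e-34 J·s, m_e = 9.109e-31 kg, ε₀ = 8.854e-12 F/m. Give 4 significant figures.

4.361e-17 s

One atomic unit of time: τ_au = (4πε₀)²ℏ³/(m_e e⁴) = 2.423e-17 s.
1.80 × 2.423e-17 s = 4.361e-17 s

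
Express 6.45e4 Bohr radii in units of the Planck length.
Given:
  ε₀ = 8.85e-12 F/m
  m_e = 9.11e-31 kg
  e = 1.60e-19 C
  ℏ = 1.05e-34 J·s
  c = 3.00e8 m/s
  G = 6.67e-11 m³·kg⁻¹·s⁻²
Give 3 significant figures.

2.11e29

Bohr radius: a₀ = 4πε₀ℏ²/(m_e e²) = 5.26e-11 m
Planck length: ℓ_P = √(ℏG/c³) = 1.61e-35 m
6.45e4 × 5.26e-11 / 1.61e-35 = 2.11e29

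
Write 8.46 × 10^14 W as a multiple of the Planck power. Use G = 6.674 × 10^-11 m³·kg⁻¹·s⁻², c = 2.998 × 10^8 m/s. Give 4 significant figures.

2.331 × 10^-38

Planck power: P_P = c⁵/G = 3.629 × 10^52 W.
8.46 × 10^14 / 3.629 × 10^52 = 2.331 × 10^-38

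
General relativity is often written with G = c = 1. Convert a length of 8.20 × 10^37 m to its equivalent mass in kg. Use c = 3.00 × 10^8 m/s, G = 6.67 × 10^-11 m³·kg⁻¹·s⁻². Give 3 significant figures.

Length → mass via c²/G.
8.20 × 10^37 m × (c²/G) = 1.11 × 10^65 kg

1.11 × 10^65 kg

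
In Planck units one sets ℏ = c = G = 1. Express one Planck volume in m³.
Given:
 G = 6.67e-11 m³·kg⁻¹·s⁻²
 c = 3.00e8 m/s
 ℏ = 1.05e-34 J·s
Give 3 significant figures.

4.18e-105 m³

V_P = (ℏG/c³)^(3/2)
  = √(1.75e-209)
  = 4.18e-105 m³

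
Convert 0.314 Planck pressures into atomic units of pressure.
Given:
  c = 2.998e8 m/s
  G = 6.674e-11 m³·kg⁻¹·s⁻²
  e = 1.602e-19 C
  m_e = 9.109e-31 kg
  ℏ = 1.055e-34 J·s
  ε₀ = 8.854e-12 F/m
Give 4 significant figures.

4.966e99

Planck pressure: p_P = c⁷/(ℏG²) = 4.632e113 Pa
atomic unit of pressure: P_au = E_h/a₀³ = m_e⁴e¹⁰/((4πε₀)⁵ℏ⁸) = 2.929e13 Pa
0.314 × 4.632e113 / 2.929e13 = 4.966e99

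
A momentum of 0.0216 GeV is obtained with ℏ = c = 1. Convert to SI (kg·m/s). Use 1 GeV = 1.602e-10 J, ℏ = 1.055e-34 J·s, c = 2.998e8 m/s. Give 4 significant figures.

Momentum is [E]/c; divide by c.
1 GeV → 1/c × (1 GeV in J) = 5.344e-19 kg·m/s.
Result: 0.0216 × 5.344e-19 = 1.154e-20 kg·m/s.

1.154e-20 kg·m/s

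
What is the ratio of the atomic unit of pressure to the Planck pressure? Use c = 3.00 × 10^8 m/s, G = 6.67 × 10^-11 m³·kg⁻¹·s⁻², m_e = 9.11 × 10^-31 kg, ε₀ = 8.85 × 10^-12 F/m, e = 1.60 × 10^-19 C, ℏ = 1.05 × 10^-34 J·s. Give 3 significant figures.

atomic unit of pressure: P_au = E_h/a₀³ = m_e⁴e¹⁰/((4πε₀)⁵ℏ⁸) = 3.01 × 10^13 Pa
Planck pressure: p_P = c⁷/(ℏG²) = 4.68 × 10^113 Pa
ratio = 3.01 × 10^13 / 4.68 × 10^113 = 6.44 × 10^-101

6.44 × 10^-101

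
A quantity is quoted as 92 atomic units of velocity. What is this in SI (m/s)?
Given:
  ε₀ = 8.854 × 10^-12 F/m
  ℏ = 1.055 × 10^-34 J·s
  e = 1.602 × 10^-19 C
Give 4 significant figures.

2.011 × 10^8 m/s

One atomic unit of velocity: v_au = e²/(4πε₀ℏ) = 2.186 × 10^6 m/s.
92 × 2.186 × 10^6 m/s = 2.011 × 10^8 m/s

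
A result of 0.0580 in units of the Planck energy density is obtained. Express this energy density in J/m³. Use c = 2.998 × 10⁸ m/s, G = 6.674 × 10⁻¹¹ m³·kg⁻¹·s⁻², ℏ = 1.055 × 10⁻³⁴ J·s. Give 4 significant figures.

One Planck energy density: u_P = c⁷/(ℏG²) = 4.632 × 10¹¹³ J/m³.
0.0580 × 4.632 × 10¹¹³ J/m³ = 2.687 × 10¹¹² J/m³

2.687 × 10¹¹² J/m³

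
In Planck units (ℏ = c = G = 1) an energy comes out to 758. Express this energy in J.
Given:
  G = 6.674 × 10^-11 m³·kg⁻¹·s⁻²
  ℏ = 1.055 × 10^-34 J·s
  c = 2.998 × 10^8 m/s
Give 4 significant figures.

One Planck energy: E_P = √(ℏc⁵/G) = 1.957 × 10^9 J.
758 × 1.957 × 10^9 J = 1.483 × 10^12 J

1.483 × 10^12 J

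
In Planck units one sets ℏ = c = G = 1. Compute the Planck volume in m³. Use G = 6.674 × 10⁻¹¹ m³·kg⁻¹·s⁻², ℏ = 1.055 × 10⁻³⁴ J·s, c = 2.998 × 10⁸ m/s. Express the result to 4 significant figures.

4.224 × 10⁻¹⁰⁵ m³

V_P = (ℏG/c³)^(3/2)
  = √(1.784 × 10⁻²⁰⁹)
  = 4.224 × 10⁻¹⁰⁵ m³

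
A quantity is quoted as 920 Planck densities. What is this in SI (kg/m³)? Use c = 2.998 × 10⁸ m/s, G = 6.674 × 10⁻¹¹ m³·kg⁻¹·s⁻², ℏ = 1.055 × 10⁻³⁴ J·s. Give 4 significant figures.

4.742 × 10⁹⁹ kg/m³

One Planck density: ρ_P = c⁵/(ℏG²) = 5.154 × 10⁹⁶ kg/m³.
920 × 5.154 × 10⁹⁶ kg/m³ = 4.742 × 10⁹⁹ kg/m³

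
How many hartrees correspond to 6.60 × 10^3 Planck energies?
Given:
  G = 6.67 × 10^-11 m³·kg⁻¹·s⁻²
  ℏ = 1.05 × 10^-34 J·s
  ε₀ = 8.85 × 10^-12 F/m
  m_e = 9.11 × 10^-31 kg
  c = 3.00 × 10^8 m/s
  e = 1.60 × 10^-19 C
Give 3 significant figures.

Planck energy: E_P = √(ℏc⁵/G) = 1.96 × 10^9 J
hartree: E_h = m_e e⁴/(4πε₀ℏ)² = 4.38 × 10^-18 J
6.60 × 10^3 × 1.96 × 10^9 / 4.38 × 10^-18 = 2.95 × 10^30

2.95 × 10^30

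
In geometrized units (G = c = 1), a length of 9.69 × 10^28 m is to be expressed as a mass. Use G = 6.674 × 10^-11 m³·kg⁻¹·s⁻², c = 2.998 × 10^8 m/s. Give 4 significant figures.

Length → mass via c²/G.
9.69 × 10^28 m × (c²/G) = 1.305 × 10^56 kg

1.305 × 10^56 kg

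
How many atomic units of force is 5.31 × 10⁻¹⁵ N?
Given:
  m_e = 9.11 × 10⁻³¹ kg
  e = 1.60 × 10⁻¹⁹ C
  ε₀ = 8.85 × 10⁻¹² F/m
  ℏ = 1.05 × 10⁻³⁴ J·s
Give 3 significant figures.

atomic unit of force: F_au = E_h/a₀ = m_e²e⁶/((4πε₀)³ℏ⁴) = 8.33 × 10⁻⁸ N.
5.31 × 10⁻¹⁵ / 8.33 × 10⁻⁸ = 6.38 × 10⁻⁸

6.38 × 10⁻⁸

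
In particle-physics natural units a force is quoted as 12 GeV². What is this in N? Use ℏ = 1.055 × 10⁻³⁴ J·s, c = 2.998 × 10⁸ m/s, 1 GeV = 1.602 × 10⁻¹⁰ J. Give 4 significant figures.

9.737 × 10⁶ N

Force is [E]/[L] = [E]²/(ℏc); restore (ℏc)⁻¹.
1 GeV² → 1/(ℏc) × (1 GeV in J)² = 8.114 × 10⁵ N.
Result: 12 × 8.114 × 10⁵ = 9.737 × 10⁶ N.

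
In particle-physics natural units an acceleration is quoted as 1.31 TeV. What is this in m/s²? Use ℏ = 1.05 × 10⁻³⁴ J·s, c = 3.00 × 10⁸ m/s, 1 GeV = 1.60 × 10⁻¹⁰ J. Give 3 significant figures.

5.99 × 10³⁵ m/s²

Acceleration is [L]/[T]² = c·[E]/ℏ.
1 GeV → c/ℏ × (1 GeV in J) = 4.57 × 10³² m/s².
Convert the energy scale: 1.31 TeV = 1.31 × 10³ GeV.
Result: 1.31 × 10³ × 4.57 × 10³² = 5.99 × 10³⁵ m/s².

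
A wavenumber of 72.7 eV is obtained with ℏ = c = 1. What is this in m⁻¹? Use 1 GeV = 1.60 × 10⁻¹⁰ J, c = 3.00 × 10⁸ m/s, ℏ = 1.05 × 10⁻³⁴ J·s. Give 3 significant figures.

Inverse length is [E]/(ℏc).
1 GeV → 1/(ℏc) × (1 GeV in J) = 5.08 × 10¹⁵ m⁻¹.
Convert the energy scale: 72.7 eV = 7.27 × 10⁻⁸ GeV.
Result: 7.27 × 10⁻⁸ × 5.08 × 10¹⁵ = 3.69 × 10⁸ m⁻¹.

3.69 × 10⁸ m⁻¹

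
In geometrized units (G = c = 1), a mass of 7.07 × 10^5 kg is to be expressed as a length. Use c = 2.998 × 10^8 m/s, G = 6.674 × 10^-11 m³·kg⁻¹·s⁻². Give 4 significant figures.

5.250 × 10^-22 m

In G = c = 1 units mass has dimensions of length; the conversion factor is G/c².
7.07 × 10^5 kg × (G/c²) = 5.250 × 10^-22 m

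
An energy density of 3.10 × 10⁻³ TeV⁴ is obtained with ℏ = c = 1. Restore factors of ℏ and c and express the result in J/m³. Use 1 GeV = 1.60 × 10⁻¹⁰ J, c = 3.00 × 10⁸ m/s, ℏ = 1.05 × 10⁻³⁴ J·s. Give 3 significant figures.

[E]/[L]³ = [E]⁴/(ℏc)³; restore (ℏc)⁻³.
1 GeV⁴ → 1/(ℏc)³ × (1 GeV in J)⁴ = 2.10 × 10³⁷ J/m³.
Convert the energy scale: 3.10 × 10⁻³ TeV⁴ = 3.10 × 10⁹ GeV⁴.
Result: 3.10 × 10⁹ × 2.10 × 10³⁷ = 6.50 × 10⁴⁶ J/m³.

6.50 × 10⁴⁶ J/m³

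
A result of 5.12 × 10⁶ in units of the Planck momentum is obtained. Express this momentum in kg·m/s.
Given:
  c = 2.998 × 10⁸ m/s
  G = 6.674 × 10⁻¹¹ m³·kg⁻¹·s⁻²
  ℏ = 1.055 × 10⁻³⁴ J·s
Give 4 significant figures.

One Planck momentum: p_P = √(ℏc³/G) = 6.527 kg·m/s.
5.12 × 10⁶ × 6.527 kg·m/s = 3.342 × 10⁷ kg·m/s

3.342 × 10⁷ kg·m/s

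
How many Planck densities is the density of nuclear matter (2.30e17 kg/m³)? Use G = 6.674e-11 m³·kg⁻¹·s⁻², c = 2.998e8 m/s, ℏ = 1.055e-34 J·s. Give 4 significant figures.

4.463e-80

Planck density: ρ_P = c⁵/(ℏG²) = 5.154e96 kg/m³.
2.30e17 / 5.154e96 = 4.463e-80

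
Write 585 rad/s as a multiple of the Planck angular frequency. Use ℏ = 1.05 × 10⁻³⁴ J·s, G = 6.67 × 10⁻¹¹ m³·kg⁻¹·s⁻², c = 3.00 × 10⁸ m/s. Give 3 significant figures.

Planck angular frequency: ω_P = √(c⁵/(ℏG)) = 1.86 × 10⁴³ rad/s.
585 / 1.86 × 10⁴³ = 3.14 × 10⁻⁴¹

3.14 × 10⁻⁴¹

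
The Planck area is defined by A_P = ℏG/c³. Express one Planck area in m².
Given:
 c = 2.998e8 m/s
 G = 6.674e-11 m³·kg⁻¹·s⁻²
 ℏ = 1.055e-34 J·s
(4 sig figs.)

2.613e-70 m²

A_P = ℏG/c³
  = 7.041e-45 / 2.695e25
  = 2.613e-70 m²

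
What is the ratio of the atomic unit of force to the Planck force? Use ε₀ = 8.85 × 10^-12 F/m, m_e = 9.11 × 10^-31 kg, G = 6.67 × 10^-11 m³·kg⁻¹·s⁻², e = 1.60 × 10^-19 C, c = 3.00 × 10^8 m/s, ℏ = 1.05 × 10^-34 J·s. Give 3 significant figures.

6.86 × 10^-52

atomic unit of force: F_au = E_h/a₀ = m_e²e⁶/((4πε₀)³ℏ⁴) = 8.33 × 10^-8 N
Planck force: F_P = c⁴/G = 1.21 × 10^44 N
ratio = 8.33 × 10^-8 / 1.21 × 10^44 = 6.86 × 10^-52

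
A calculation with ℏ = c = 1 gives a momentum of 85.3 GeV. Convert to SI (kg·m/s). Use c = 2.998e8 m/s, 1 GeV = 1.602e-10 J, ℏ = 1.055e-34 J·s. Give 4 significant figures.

4.558e-17 kg·m/s

Momentum is [E]/c; divide by c.
1 GeV → 1/c × (1 GeV in J) = 5.344e-19 kg·m/s.
Result: 85.3 × 5.344e-19 = 4.558e-17 kg·m/s.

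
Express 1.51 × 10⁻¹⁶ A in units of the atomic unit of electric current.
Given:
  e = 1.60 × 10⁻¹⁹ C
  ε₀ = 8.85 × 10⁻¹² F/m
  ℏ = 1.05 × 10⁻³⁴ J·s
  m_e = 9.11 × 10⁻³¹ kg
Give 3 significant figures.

atomic unit of electric current: I_au = e E_h/ℏ = m_e e⁵/((4πε₀)²ℏ³) = 6.67 × 10⁻³ A.
1.51 × 10⁻¹⁶ / 6.67 × 10⁻³ = 2.26 × 10⁻¹⁴

2.26 × 10⁻¹⁴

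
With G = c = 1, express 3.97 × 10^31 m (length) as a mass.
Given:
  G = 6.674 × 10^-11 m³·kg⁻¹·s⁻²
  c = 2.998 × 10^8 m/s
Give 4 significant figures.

Length → mass via c²/G.
3.97 × 10^31 m × (c²/G) = 5.346 × 10^58 kg

5.346 × 10^58 kg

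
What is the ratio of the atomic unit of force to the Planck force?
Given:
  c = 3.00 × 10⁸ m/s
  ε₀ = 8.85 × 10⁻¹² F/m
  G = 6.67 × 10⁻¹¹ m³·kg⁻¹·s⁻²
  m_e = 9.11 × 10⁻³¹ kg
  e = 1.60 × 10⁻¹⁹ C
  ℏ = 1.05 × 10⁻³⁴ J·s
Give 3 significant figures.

atomic unit of force: F_au = E_h/a₀ = m_e²e⁶/((4πε₀)³ℏ⁴) = 8.33 × 10⁻⁸ N
Planck force: F_P = c⁴/G = 1.21 × 10⁴⁴ N
ratio = 8.33 × 10⁻⁸ / 1.21 × 10⁴⁴ = 6.86 × 10⁻⁵²

6.86 × 10⁻⁵²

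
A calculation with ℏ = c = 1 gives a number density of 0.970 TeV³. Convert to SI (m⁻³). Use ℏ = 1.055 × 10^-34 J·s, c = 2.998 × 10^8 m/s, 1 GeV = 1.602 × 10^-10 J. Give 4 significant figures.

Number density is [L]⁻³ = [E]³/(ℏc)³.
1 GeV³ → 1/(ℏc)³ × (1 GeV in J)³ = 1.299 × 10^47 m⁻³.
Convert the energy scale: 0.970 TeV³ = 9.70 × 10^8 GeV³.
Result: 9.70 × 10^8 × 1.299 × 10^47 = 1.260 × 10^56 m⁻³.

1.260 × 10^56 m⁻³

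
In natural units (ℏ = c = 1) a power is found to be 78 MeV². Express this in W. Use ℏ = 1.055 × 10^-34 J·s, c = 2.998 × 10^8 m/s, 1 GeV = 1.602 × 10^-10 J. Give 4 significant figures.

Power is [E]/[T] = [E]²/ℏ.
1 GeV² → 1/ℏ × (1 GeV in J)² = 2.433 × 10^14 W.
Convert the energy scale: 78 MeV² = 7.80 × 10^-5 GeV².
Result: 7.80 × 10^-5 × 2.433 × 10^14 = 1.897 × 10^10 W.

1.897 × 10^10 W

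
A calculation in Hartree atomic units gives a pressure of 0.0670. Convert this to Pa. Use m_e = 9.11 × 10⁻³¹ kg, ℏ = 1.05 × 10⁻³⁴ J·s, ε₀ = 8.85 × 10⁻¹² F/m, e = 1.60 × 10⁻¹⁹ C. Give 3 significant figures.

One atomic unit of pressure: P_au = E_h/a₀³ = m_e⁴e¹⁰/((4πε₀)⁵ℏ⁸) = 3.01 × 10¹³ Pa.
0.0670 × 3.01 × 10¹³ Pa = 2.02 × 10¹² Pa

2.02 × 10¹² Pa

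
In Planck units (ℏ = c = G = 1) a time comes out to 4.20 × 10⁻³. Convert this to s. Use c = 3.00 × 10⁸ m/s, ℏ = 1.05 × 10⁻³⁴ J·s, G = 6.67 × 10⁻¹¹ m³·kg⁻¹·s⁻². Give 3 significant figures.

2.25 × 10⁻⁴⁶ s

One Planck time: t_P = √(ℏG/c⁵) = 5.37 × 10⁻⁴⁴ s.
4.20 × 10⁻³ × 5.37 × 10⁻⁴⁴ s = 2.25 × 10⁻⁴⁶ s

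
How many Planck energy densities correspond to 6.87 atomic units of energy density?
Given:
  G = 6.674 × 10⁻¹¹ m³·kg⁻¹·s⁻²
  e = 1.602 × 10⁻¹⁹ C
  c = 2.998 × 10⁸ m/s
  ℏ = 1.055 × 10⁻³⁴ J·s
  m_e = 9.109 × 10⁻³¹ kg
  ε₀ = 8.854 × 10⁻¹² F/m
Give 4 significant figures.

atomic unit of energy density: u_au = E_h/a₀³ = m_e⁴e¹⁰/((4πε₀)⁵ℏ⁸) = 2.929 × 10¹³ J/m³
Planck energy density: u_P = c⁷/(ℏG²) = 4.632 × 10¹¹³ J/m³
6.87 × 2.929 × 10¹³ / 4.632 × 10¹¹³ = 4.344 × 10⁻¹⁰⁰

4.344 × 10⁻¹⁰⁰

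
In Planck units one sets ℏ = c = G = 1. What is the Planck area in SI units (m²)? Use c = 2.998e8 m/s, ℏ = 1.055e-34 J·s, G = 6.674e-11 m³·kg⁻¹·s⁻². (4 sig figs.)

2.613e-70 m²

A_P = ℏG/c³
  = 7.041e-45 / 2.695e25
  = 2.613e-70 m²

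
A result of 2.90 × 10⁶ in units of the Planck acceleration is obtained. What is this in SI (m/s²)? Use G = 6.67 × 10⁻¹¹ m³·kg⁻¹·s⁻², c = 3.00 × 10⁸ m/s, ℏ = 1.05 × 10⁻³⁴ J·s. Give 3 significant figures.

1.62 × 10⁵⁸ m/s²

One Planck acceleration: a_P = √(c⁷/(ℏG)) = 5.59 × 10⁵¹ m/s².
2.90 × 10⁶ × 5.59 × 10⁵¹ m/s² = 1.62 × 10⁵⁸ m/s²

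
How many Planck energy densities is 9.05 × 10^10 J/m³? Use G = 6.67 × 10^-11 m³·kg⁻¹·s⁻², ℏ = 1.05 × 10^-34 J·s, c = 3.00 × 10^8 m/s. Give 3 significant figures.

1.93 × 10^-103

Planck energy density: u_P = c⁷/(ℏG²) = 4.68 × 10^113 J/m³.
9.05 × 10^10 / 4.68 × 10^113 = 1.93 × 10^-103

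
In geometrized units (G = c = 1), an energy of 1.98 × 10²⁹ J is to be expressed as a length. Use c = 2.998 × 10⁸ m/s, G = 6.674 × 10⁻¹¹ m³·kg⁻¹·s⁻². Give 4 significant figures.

Energy → length via G/c⁴.
1.98 × 10²⁹ J × (G/c⁴) = 1.636 × 10⁻¹⁵ m

1.636 × 10⁻¹⁵ m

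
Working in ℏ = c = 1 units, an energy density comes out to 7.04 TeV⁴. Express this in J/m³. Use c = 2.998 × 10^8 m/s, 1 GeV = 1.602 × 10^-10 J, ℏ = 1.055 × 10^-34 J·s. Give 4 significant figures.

[E]/[L]³ = [E]⁴/(ℏc)³; restore (ℏc)⁻³.
1 GeV⁴ → 1/(ℏc)³ × (1 GeV in J)⁴ = 2.082 × 10^37 J/m³.
Convert the energy scale: 7.04 TeV⁴ = 7.04 × 10^12 GeV⁴.
Result: 7.04 × 10^12 × 2.082 × 10^37 = 1.465 × 10^50 J/m³.

1.465 × 10^50 J/m³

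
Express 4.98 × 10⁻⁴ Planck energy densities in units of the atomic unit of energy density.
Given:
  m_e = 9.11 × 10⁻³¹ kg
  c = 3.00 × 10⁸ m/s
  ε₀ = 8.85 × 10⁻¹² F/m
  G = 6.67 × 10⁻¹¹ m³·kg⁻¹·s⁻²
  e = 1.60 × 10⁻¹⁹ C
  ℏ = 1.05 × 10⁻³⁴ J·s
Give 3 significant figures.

7.74 × 10⁹⁶

Planck energy density: u_P = c⁷/(ℏG²) = 4.68 × 10¹¹³ J/m³
atomic unit of energy density: u_au = E_h/a₀³ = m_e⁴e¹⁰/((4πε₀)⁵ℏ⁸) = 3.01 × 10¹³ J/m³
4.98 × 10⁻⁴ × 4.68 × 10¹¹³ / 3.01 × 10¹³ = 7.74 × 10⁹⁶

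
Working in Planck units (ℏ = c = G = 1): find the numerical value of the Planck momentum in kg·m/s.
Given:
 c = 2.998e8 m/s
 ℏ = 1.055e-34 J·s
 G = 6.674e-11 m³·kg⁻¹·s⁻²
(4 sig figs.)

6.527 kg·m/s

The unique combination of the constants set to 1 with dimensions of momentum is p_P = √(ℏc³/G).
  = √(42.60)
  = 6.527 kg·m/s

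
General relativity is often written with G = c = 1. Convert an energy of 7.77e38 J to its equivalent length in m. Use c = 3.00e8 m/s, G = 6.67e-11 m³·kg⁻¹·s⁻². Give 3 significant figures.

Energy → length via G/c⁴.
7.77e38 J × (G/c⁴) = 6.40e-6 m

6.40e-6 m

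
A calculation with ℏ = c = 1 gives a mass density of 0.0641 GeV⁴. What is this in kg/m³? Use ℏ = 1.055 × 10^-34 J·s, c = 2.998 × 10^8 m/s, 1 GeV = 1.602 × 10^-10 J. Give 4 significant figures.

Mass density is [E]/(c²[L]³) = [E]⁴/(ℏ³c⁵).
1 GeV⁴ → 1/(ℏ³c⁵) × (1 GeV in J)⁴ = 2.316 × 10^20 kg/m³.
Result: 0.0641 × 2.316 × 10^20 = 1.485 × 10^19 kg/m³.

1.485 × 10^19 kg/m³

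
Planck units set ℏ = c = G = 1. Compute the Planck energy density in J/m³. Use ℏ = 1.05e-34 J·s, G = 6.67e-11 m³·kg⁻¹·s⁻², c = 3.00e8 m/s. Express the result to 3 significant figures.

4.68e113 J/m³

From ℏ = c = G = 1 the energy density scale is u_P = c⁷/(ℏG²).
  = 2.19e59 / 4.67e-55
  = 4.68e113 J/m³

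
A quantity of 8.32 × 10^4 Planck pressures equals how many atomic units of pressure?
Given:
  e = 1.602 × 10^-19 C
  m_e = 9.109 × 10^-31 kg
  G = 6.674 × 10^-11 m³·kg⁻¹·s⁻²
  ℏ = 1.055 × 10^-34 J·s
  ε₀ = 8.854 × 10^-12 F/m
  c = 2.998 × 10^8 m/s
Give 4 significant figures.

1.316 × 10^105

Planck pressure: p_P = c⁷/(ℏG²) = 4.632 × 10^113 Pa
atomic unit of pressure: P_au = E_h/a₀³ = m_e⁴e¹⁰/((4πε₀)⁵ℏ⁸) = 2.929 × 10^13 Pa
8.32 × 10^4 × 4.632 × 10^113 / 2.929 × 10^13 = 1.316 × 10^105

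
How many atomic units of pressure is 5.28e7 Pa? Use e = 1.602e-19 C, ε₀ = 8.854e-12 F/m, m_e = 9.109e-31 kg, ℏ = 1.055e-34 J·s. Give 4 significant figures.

1.803e-6

atomic unit of pressure: P_au = E_h/a₀³ = m_e⁴e¹⁰/((4πε₀)⁵ℏ⁸) = 2.929e13 Pa.
5.28e7 / 2.929e13 = 1.803e-6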